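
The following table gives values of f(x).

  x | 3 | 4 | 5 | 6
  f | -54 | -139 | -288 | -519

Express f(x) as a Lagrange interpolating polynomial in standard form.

f(x) = -3x^3 + 4x^2 - 2x - 3

Build the Lagrange basis polynomials:
L_0(x) = (x - 4)(x - 5)(x - 6) / [-6] = -(1/6)x^3 + (5/2)x^2 - (37/3)x + 20
L_1(x) = (x - 3)(x - 5)(x - 6) / [2] = (1/2)x^3 - 7x^2 + (63/2)x - 45
L_2(x) = (x - 3)(x - 4)(x - 6) / [-2] = -(1/2)x^3 + (13/2)x^2 - 27x + 36
L_3(x) = (x - 3)(x - 4)(x - 5) / [6] = (1/6)x^3 - 2x^2 + (47/6)x - 10
f(x) = (-54)·L_0 + (-139)·L_1 + (-288)·L_2 + (-519)·L_3
  (-54)·L_0(x) = 9x^3 - 135x^2 + 666x - 1080
  (-139)·L_1(x) = -(139/2)x^3 + 973x^2 - (8757/2)x + 6255
  (-288)·L_2(x) = 144x^3 - 1872x^2 + 7776x - 10368
  (-519)·L_3(x) = -(173/2)x^3 + 1038x^2 - (8131/2)x + 5190
Adding term by term: -3x^3 + 4x^2 - 2x - 3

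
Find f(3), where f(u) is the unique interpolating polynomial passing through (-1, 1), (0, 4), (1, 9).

Evaluate each Lagrange basis at u = 3:
L_0(3) = (3)·(2)/[(-1)·(-2)] = 3
L_1(3) = (4)·(2)/[(1)·(-1)] = -8
L_2(3) = (4)·(3)/[(2)·(1)] = 6
Sum: 1·(3) + 4·(-8) + 9·(6) = 25

25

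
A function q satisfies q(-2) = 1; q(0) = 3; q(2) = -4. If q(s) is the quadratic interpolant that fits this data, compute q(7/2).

-485/32

L_0(7/2) = (7/2)·(3/2)/[(-2)·(-4)] = 21/32
L_1(7/2) = (11/2)·(3/2)/[(2)·(-2)] = -33/16
L_2(7/2) = (11/2)·(7/2)/[(4)·(2)] = 77/32
Sum: 1·(21/32) + 3·(-33/16) + (-4)·(77/32) = -485/32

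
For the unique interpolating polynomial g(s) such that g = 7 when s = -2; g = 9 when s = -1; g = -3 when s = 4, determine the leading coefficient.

-11/15

The leading coefficient equals the top divided difference g[-2,-1,4].
g[-2,-1] = (9 - 7) / (-1 - (-2)) = 2
g[-1,4] = (-3 - 9) / (4 - (-1)) = -12/5
g[-2,-1,4] = (-12/5 - 2) / (4 - (-2)) = -11/15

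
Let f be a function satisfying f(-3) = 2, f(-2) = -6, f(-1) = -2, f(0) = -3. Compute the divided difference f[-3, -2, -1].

6

f[-3,-2] = (-6 - 2) / (-2 - (-3)) = -8
f[-2,-1] = (-2 - (-6)) / (-1 - (-2)) = 4
f[-3,-2,-1] = (4 - (-8)) / (-1 - (-3)) = 6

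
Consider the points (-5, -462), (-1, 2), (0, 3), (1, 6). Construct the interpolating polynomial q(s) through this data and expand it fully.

Newton's divided differences:
q[-5,-1] = (2 - (-462)) / (-1 - (-5)) = 116
q[-1,0] = (3 - 2) / (0 - (-1)) = 1
q[0,1] = (6 - 3) / (1 - 0) = 3
q[-5,-1,0] = (1 - 116) / (0 - (-5)) = -23
q[-1,0,1] = (3 - 1) / (1 - (-1)) = 1
q[-5,-1,0,1] = (1 - (-23)) / (1 - (-5)) = 4
q(s) = -462 + 116·(s + 5) + (-23)·(s + 5)(s + 1) + 4·(s + 5)(s + 1)s
Expanding: q(s) = 4s^3 + s^2 - 2s + 3

q(s) = 4s^3 + s^2 - 2s + 3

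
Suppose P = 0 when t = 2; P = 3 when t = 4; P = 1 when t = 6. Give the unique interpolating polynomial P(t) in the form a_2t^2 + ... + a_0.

Newton's divided differences:
P[2,4] = (3 - 0) / (4 - 2) = 3/2
P[4,6] = (1 - 3) / (6 - 4) = -1
P[2,4,6] = (-1 - 3/2) / (6 - 2) = -5/8
P(t) = (3/2)·(t - 2) + (-5/8)·(t - 2)(t - 4)
Expanding: P(t) = -(5/8)t^2 + (21/4)t - 8

P(t) = -(5/8)t^2 + (21/4)t - 8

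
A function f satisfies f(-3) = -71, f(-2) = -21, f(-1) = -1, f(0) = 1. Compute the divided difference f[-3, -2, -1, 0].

2

f[-3,-2] = (-21 - (-71)) / (-2 - (-3)) = 50
f[-2,-1] = (-1 - (-21)) / (-1 - (-2)) = 20
f[-1,0] = (1 - (-1)) / (0 - (-1)) = 2
f[-3,-2,-1] = (20 - 50) / (-1 - (-3)) = -15
f[-2,-1,0] = (2 - 20) / (0 - (-2)) = -9
f[-3,-2,-1,0] = (-9 - (-15)) / (0 - (-3)) = 2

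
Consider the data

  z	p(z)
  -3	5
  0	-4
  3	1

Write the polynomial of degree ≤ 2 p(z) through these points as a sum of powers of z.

p(z) = (7/9)z^2 - (2/3)z - 4

Build the Lagrange basis polynomials:
L_0(z) = z(z - 3) / [18] = (1/18)z^2 - (1/6)z
L_1(z) = (z + 3)(z - 3) / [-9] = -(1/9)z^2 + 1
L_2(z) = (z + 3)z / [18] = (1/18)z^2 + (1/6)z
p(z) = 5·L_0 + (-4)·L_1 + 1·L_2
  5·L_0(z) = (5/18)z^2 - (5/6)z
  (-4)·L_1(z) = (4/9)z^2 - 4
  1·L_2(z) = (1/18)z^2 + (1/6)z
Adding term by term: (7/9)z^2 - (2/3)z - 4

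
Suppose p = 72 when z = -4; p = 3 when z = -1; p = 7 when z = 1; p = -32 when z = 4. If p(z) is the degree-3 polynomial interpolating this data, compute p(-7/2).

L_0(-7/2) = (-5/2)·(-9/2)·(-15/2)/[(-3)·(-5)·(-8)] = 45/64
L_1(-7/2) = (1/2)·(-9/2)·(-15/2)/[(3)·(-2)·(-5)] = 9/16
L_2(-7/2) = (1/2)·(-5/2)·(-15/2)/[(5)·(2)·(-3)] = -5/16
L_3(-7/2) = (1/2)·(-5/2)·(-9/2)/[(8)·(5)·(3)] = 3/64
Sum: 72·(45/64) + 3·(9/16) + 7·(-5/16) + (-32)·(3/64) = 389/8

389/8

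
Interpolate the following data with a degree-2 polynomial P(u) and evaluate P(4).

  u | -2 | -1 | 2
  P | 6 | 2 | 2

Using Newton's divided-difference form:
P[-2,-1] = (2 - 6) / (-1 - (-2)) = -4
P[-1,2] = (2 - 2) / (2 - (-1)) = 0
P[-2,-1,2] = (0 - (-4)) / (2 - (-2)) = 1
P(4) = 6 + (-4)·(6) + 1·(6)·(5) = 12

12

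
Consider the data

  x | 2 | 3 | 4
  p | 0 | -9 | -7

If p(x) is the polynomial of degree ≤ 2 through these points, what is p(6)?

30

L_0(6) = (3)·(2)/[(-1)·(-2)] = 3
L_1(6) = (4)·(2)/[(1)·(-1)] = -8
L_2(6) = (4)·(3)/[(2)·(1)] = 6
Sum: 0 + (-9)·(-8) + (-7)·(6) = 30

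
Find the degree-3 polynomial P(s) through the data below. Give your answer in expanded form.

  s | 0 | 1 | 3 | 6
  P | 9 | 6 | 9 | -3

Build the Lagrange basis polynomials:
L_0(s) = (s - 1)(s - 3)(s - 6) / [-18] = -(1/18)s^3 + (5/9)s^2 - (3/2)s + 1
L_1(s) = s(s - 3)(s - 6) / [10] = (1/10)s^3 - (9/10)s^2 + (9/5)s
L_2(s) = s(s - 1)(s - 6) / [-18] = -(1/18)s^3 + (7/18)s^2 - (1/3)s
L_3(s) = s(s - 1)(s - 3) / [90] = (1/90)s^3 - (2/45)s^2 + (1/30)s
P(s) = 9·L_0 + 6·L_1 + 9·L_2 + (-3)·L_3
  9·L_0(s) = -(1/2)s^3 + 5s^2 - (27/2)s + 9
  6·L_1(s) = (3/5)s^3 - (27/5)s^2 + (54/5)s
  9·L_2(s) = -(1/2)s^3 + (7/2)s^2 - 3s
  (-3)·L_3(s) = -(1/30)s^3 + (2/15)s^2 - (1/10)s
Adding term by term: -(13/30)s^3 + (97/30)s^2 - (29/5)s + 9

P(s) = -(13/30)s^3 + (97/30)s^2 - (29/5)s + 9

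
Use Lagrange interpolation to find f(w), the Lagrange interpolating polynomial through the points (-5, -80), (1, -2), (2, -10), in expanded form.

f(w) = -3w^2 + w

L_0(w) = (w - 1)(w - 2) / [42] = (1/42)w^2 - (1/14)w + 1/21
L_1(w) = (w + 5)(w - 2) / [-6] = -(1/6)w^2 - (1/2)w + 5/3
L_2(w) = (w + 5)(w - 1) / [7] = (1/7)w^2 + (4/7)w - 5/7
f(w) = (-80)·L_0 + (-2)·L_1 + (-10)·L_2
  (-80)·L_0(w) = -(40/21)w^2 + (40/7)w - 80/21
  (-2)·L_1(w) = (1/3)w^2 + w - 10/3
  (-10)·L_2(w) = -(10/7)w^2 - (40/7)w + 50/7
Adding term by term: -3w^2 + w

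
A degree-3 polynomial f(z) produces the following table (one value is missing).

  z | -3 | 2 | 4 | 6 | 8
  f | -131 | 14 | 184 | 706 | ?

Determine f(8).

The 4 known values determine f uniquely (degree ≤ 3).
Evaluate each Lagrange basis at z = 8:
L_0(8) = (6)·(4)·(2)/[(-5)·(-7)·(-9)] = -16/105
L_1(8) = (11)·(4)·(2)/[(5)·(-2)·(-4)] = 11/5
L_2(8) = (11)·(6)·(2)/[(7)·(2)·(-2)] = -33/7
L_3(8) = (11)·(6)·(4)/[(9)·(4)·(2)] = 11/3
Sum: (-131)·(-16/105) + 14·(11/5) + 184·(-33/7) + 706·(11/3) = 1772

1772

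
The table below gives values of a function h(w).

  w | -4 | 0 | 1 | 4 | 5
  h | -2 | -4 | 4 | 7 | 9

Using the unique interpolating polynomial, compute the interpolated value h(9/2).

18493/2560

Evaluate each Lagrange basis at w = 9/2:
L_0(9/2) = (9/2)·(7/2)·(1/2)·(-1/2)/[(-4)·(-5)·(-8)·(-9)] = -7/2560
L_1(9/2) = (17/2)·(7/2)·(1/2)·(-1/2)/[(4)·(-1)·(-4)·(-5)] = 119/1280
L_2(9/2) = (17/2)·(9/2)·(1/2)·(-1/2)/[(5)·(1)·(-3)·(-4)] = -51/320
L_3(9/2) = (17/2)·(9/2)·(7/2)·(-1/2)/[(8)·(4)·(3)·(-1)] = 357/512
L_4(9/2) = (17/2)·(9/2)·(7/2)·(1/2)/[(9)·(5)·(4)·(1)] = 119/320
Sum: (-2)·(-7/2560) + (-4)·(119/1280) + 4·(-51/320) + 7·(357/512) + 9·(119/320) = 18493/2560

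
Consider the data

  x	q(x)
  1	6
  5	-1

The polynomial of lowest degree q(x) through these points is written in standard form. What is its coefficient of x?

-7/4

The leading coefficient equals the top divided difference q[1,5].
q[1,5] = (-1 - 6) / (5 - 1) = -7/4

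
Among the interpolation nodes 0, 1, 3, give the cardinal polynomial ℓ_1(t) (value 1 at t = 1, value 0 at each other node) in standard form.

ℓ_1(t) = t(t - 3) / [(1)·(-2)]
       = (t^2 - 3t) / (-2)

ℓ_1(t) = -(1/2)t^2 + (3/2)t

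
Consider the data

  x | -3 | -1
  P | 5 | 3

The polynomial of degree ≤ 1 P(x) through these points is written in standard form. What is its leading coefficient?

-1

The leading coefficient equals the top divided difference P[-3,-1].
P[-3,-1] = (3 - 5) / (-1 - (-3)) = -1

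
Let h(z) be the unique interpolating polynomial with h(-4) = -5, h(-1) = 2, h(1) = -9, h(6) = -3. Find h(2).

Evaluate each Lagrange basis at z = 2:
L_0(2) = (3)·(1)·(-4)/[(-3)·(-5)·(-10)] = 2/25
L_1(2) = (6)·(1)·(-4)/[(3)·(-2)·(-7)] = -4/7
L_2(2) = (6)·(3)·(-4)/[(5)·(2)·(-5)] = 36/25
L_3(2) = (6)·(3)·(1)/[(10)·(7)·(5)] = 9/175
Sum: (-5)·(2/25) + 2·(-4/7) + (-9)·(36/25) + (-3)·(9/175) = -513/35

-513/35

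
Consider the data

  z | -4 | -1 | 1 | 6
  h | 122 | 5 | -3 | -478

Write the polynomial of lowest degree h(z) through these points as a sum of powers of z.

h(z) = -2z^3 - z^2 - 2z + 2

Newton's divided differences:
h[-4,-1] = (5 - 122) / (-1 - (-4)) = -39
h[-1,1] = (-3 - 5) / (1 - (-1)) = -4
h[1,6] = (-478 - (-3)) / (6 - 1) = -95
h[-4,-1,1] = (-4 - (-39)) / (1 - (-4)) = 7
h[-1,1,6] = (-95 - (-4)) / (6 - (-1)) = -13
h[-4,-1,1,6] = (-13 - 7) / (6 - (-4)) = -2
h(z) = 122 + (-39)·(z + 4) + 7·(z + 4)(z + 1) + (-2)·(z + 4)(z + 1)(z - 1)
Expanding: h(z) = -2z^3 - z^2 - 2z + 2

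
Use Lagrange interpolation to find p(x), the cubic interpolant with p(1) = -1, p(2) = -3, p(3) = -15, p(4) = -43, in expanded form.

L_0(x) = (x - 2)(x - 3)(x - 4) / [-6] = -(1/6)x^3 + (3/2)x^2 - (13/3)x + 4
L_1(x) = (x - 1)(x - 3)(x - 4) / [2] = (1/2)x^3 - 4x^2 + (19/2)x - 6
L_2(x) = (x - 1)(x - 2)(x - 4) / [-2] = -(1/2)x^3 + (7/2)x^2 - 7x + 4
L_3(x) = (x - 1)(x - 2)(x - 3) / [6] = (1/6)x^3 - x^2 + (11/6)x - 1
p(x) = (-1)·L_0 + (-3)·L_1 + (-15)·L_2 + (-43)·L_3
  (-1)·L_0(x) = (1/6)x^3 - (3/2)x^2 + (13/3)x - 4
  (-3)·L_1(x) = -(3/2)x^3 + 12x^2 - (57/2)x + 18
  (-15)·L_2(x) = (15/2)x^3 - (105/2)x^2 + 105x - 60
  (-43)·L_3(x) = -(43/6)x^3 + 43x^2 - (473/6)x + 43
Adding term by term: -x^3 + x^2 + 2x - 3

p(x) = -x^3 + x^2 + 2x - 3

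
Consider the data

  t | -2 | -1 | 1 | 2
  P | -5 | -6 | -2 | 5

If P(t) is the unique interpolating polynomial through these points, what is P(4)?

34

Using Newton's divided-difference form:
P[-2,-1] = (-6 - (-5)) / (-1 - (-2)) = -1
P[-1,1] = (-2 - (-6)) / (1 - (-1)) = 2
P[1,2] = (5 - (-2)) / (2 - 1) = 7
P[-2,-1,1] = (2 - (-1)) / (1 - (-2)) = 1
P[-1,1,2] = (7 - 2) / (2 - (-1)) = 5/3
P[-2,-1,1,2] = (5/3 - 1) / (2 - (-2)) = 1/6
P(4) = -5 + (-1)·(6) + 1·(6)·(5) + (1/6)·(6)·(5)·(3) = 34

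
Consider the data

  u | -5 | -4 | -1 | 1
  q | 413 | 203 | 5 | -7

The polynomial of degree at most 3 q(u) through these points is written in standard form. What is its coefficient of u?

-2

Build the Lagrange basis polynomials:
L_0(u) = (u + 4)(u + 1)(u - 1) / [-24] = -(1/24)u^3 - (1/6)u^2 + (1/24)u + 1/6
L_1(u) = (u + 5)(u + 1)(u - 1) / [15] = (1/15)u^3 + (1/3)u^2 - (1/15)u - 1/3
L_2(u) = (u + 5)(u + 4)(u - 1) / [-24] = -(1/24)u^3 - (1/3)u^2 - (11/24)u + 5/6
L_3(u) = (u + 5)(u + 4)(u + 1) / [60] = (1/60)u^3 + (1/6)u^2 + (29/60)u + 1/3
q(u) = 413·L_0 + 203·L_1 + 5·L_2 + (-7)·L_3
Only the coefficient of u is needed; take it from each L_i and combine:
413·(1/24) + 203·(-1/15) + 5·(-11/24) + (-7)·(29/60) = -2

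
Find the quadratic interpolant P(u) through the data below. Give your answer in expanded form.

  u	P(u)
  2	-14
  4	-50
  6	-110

Build the Lagrange basis polynomials:
L_0(u) = (u - 4)(u - 6) / [8] = (1/8)u^2 - (5/4)u + 3
L_1(u) = (u - 2)(u - 6) / [-4] = -(1/4)u^2 + 2u - 3
L_2(u) = (u - 2)(u - 4) / [8] = (1/8)u^2 - (3/4)u + 1
P(u) = (-14)·L_0 + (-50)·L_1 + (-110)·L_2
  (-14)·L_0(u) = -(7/4)u^2 + (35/2)u - 42
  (-50)·L_1(u) = (25/2)u^2 - 100u + 150
  (-110)·L_2(u) = -(55/4)u^2 + (165/2)u - 110
Adding term by term: -3u^2 - 2

P(u) = -3u^2 - 2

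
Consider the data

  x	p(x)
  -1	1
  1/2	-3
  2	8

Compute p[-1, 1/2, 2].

10/3

p[-1,1/2] = (-3 - 1) / (1/2 - (-1)) = -8/3
p[1/2,2] = (8 - (-3)) / (2 - 1/2) = 22/3
p[-1,1/2,2] = (22/3 - (-8/3)) / (2 - (-1)) = 10/3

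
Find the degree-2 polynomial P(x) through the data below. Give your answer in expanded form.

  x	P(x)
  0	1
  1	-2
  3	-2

P(x) = x^2 - 4x + 1

L_0(x) = (x - 1)(x - 3) / [3] = (1/3)x^2 - (4/3)x + 1
L_1(x) = x(x - 3) / [-2] = -(1/2)x^2 + (3/2)x
L_2(x) = x(x - 1) / [6] = (1/6)x^2 - (1/6)x
P(x) = 1·L_0 + (-2)·L_1 + (-2)·L_2
  1·L_0(x) = (1/3)x^2 - (4/3)x + 1
  (-2)·L_1(x) = x^2 - 3x
  (-2)·L_2(x) = -(1/3)x^2 + (1/3)x
Adding term by term: x^2 - 4x + 1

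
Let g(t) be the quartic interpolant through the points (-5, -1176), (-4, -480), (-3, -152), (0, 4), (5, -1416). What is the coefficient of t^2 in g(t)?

-2

Build the Lagrange basis polynomials:
L_0(t) = (t + 4)(t + 3)t(t - 5) / [100] = (1/100)t^4 + (1/50)t^3 - (23/100)t^2 - (3/5)t
L_1(t) = (t + 5)(t + 3)t(t - 5) / [-36] = -(1/36)t^4 - (1/12)t^3 + (25/36)t^2 + (25/12)t
L_2(t) = (t + 5)(t + 4)t(t - 5) / [48] = (1/48)t^4 + (1/12)t^3 - (25/48)t^2 - (25/12)t
L_3(t) = (t + 5)(t + 4)(t + 3)(t - 5) / [-300] = -(1/300)t^4 - (7/300)t^3 + (13/300)t^2 + (7/12)t + 1
L_4(t) = (t + 5)(t + 4)(t + 3)t / [3600] = (1/3600)t^4 + (1/300)t^3 + (47/3600)t^2 + (1/60)t
g(t) = (-1176)·L_0 + (-480)·L_1 + (-152)·L_2 + 4·L_3 + (-1416)·L_4
Only the coefficient of t^2 is needed; take it from each L_i and combine:
(-1176)·(-23/100) + (-480)·(25/36) + (-152)·(-25/48) + 4·(13/300) + (-1416)·(47/3600) = -2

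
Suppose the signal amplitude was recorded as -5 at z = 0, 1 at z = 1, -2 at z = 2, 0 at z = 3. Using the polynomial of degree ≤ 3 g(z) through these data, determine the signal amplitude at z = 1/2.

L_0(1/2) = (-1/2)·(-3/2)·(-5/2)/[(-1)·(-2)·(-3)] = 5/16
L_1(1/2) = (1/2)·(-3/2)·(-5/2)/[(1)·(-1)·(-2)] = 15/16
L_2(1/2) = (1/2)·(-1/2)·(-5/2)/[(2)·(1)·(-1)] = -5/16
L_3(1/2) = (1/2)·(-1/2)·(-3/2)/[(3)·(2)·(1)] = 1/16
Sum: (-5)·(5/16) + 1·(15/16) + (-2)·(-5/16) + 0 = 0

0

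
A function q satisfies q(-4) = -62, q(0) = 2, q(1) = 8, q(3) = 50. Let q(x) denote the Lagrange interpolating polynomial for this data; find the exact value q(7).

Evaluate each Lagrange basis at x = 7:
L_0(7) = (7)·(6)·(4)/[(-4)·(-5)·(-7)] = -6/5
L_1(7) = (11)·(6)·(4)/[(4)·(-1)·(-3)] = 22
L_2(7) = (11)·(7)·(4)/[(5)·(1)·(-2)] = -154/5
L_3(7) = (11)·(7)·(6)/[(7)·(3)·(2)] = 11
Sum: (-62)·(-6/5) + 2·(22) + 8·(-154/5) + 50·(11) = 422

422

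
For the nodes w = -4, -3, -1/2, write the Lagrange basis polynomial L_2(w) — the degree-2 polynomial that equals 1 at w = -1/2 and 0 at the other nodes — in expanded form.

L_2(w) = (4/35)w^2 + (4/5)w + 48/35

L_2(w) = (w + 4)(w + 3) / [(7/2)·(5/2)]
       = (w^2 + 7w + 12) / (35/4)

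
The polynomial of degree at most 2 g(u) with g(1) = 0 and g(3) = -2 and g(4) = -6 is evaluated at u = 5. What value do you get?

Using Newton's divided-difference form:
g[1,3] = (-2 - 0) / (3 - 1) = -1
g[3,4] = (-6 - (-2)) / (4 - 3) = -4
g[1,3,4] = (-4 - (-1)) / (4 - 1) = -1
g(5) = 0 + (-1)·(4) + (-1)·(4)·(2) = -12

-12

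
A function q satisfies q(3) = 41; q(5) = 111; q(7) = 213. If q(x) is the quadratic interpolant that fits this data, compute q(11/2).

Using Newton's divided-difference form:
q[3,5] = (111 - 41) / (5 - 3) = 35
q[5,7] = (213 - 111) / (7 - 5) = 51
q[3,5,7] = (51 - 35) / (7 - 3) = 4
q(11/2) = 41 + 35·(5/2) + 4·(5/2)·(1/2) = 267/2

267/2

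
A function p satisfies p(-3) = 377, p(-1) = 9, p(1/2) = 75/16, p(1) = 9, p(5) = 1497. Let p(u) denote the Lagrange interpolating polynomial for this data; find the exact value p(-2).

90

Evaluate each Lagrange basis at u = -2:
L_0(-2) = (-1)·(-5/2)·(-3)·(-7)/[(-2)·(-7/2)·(-4)·(-8)] = 15/64
L_1(-2) = (1)·(-5/2)·(-3)·(-7)/[(2)·(-3/2)·(-2)·(-6)] = 35/24
L_2(-2) = (1)·(-1)·(-3)·(-7)/[(7/2)·(3/2)·(-1/2)·(-9/2)] = -16/9
L_3(-2) = (1)·(-1)·(-5/2)·(-7)/[(4)·(2)·(1/2)·(-4)] = 35/32
L_4(-2) = (1)·(-1)·(-5/2)·(-3)/[(8)·(6)·(9/2)·(4)] = -5/576
Sum: 377·(15/64) + 9·(35/24) + 75/16·(-16/9) + 9·(35/32) + 1497·(-5/576) = 90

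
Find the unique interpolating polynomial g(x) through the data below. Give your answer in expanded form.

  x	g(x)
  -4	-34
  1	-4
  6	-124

g(x) = -3x^2 - 3x + 2

L_0(x) = (x - 1)(x - 6) / [50] = (1/50)x^2 - (7/50)x + 3/25
L_1(x) = (x + 4)(x - 6) / [-25] = -(1/25)x^2 + (2/25)x + 24/25
L_2(x) = (x + 4)(x - 1) / [50] = (1/50)x^2 + (3/50)x - 2/25
g(x) = (-34)·L_0 + (-4)·L_1 + (-124)·L_2
  (-34)·L_0(x) = -(17/25)x^2 + (119/25)x - 102/25
  (-4)·L_1(x) = (4/25)x^2 - (8/25)x - 96/25
  (-124)·L_2(x) = -(62/25)x^2 - (186/25)x + 248/25
Adding term by term: -3x^2 - 3x + 2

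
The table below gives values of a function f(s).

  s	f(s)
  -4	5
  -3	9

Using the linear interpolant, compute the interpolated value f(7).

L_0(7) = (10)/[(-1)] = -10
L_1(7) = (11)/[(1)] = 11
Sum: 5·(-10) + 9·(11) = 49

49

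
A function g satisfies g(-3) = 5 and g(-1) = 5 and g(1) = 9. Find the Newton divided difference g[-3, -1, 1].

g[-3,-1] = (5 - 5) / (-1 - (-3)) = 0
g[-1,1] = (9 - 5) / (1 - (-1)) = 2
g[-3,-1,1] = (2 - 0) / (1 - (-3)) = 1/2

1/2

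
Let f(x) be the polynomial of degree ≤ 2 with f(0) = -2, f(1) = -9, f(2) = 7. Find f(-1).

Evaluate each Lagrange basis at x = -1:
L_0(-1) = (-2)·(-3)/[(-1)·(-2)] = 3
L_1(-1) = (-1)·(-3)/[(1)·(-1)] = -3
L_2(-1) = (-1)·(-2)/[(2)·(1)] = 1
Sum: (-2)·(3) + (-9)·(-3) + 7·(1) = 28

28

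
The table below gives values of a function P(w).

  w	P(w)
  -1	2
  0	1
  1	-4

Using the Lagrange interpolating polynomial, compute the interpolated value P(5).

L_0(5) = (5)·(4)/[(-1)·(-2)] = 10
L_1(5) = (6)·(4)/[(1)·(-1)] = -24
L_2(5) = (6)·(5)/[(2)·(1)] = 15
Sum: 2·(10) + 1·(-24) + (-4)·(15) = -64

-64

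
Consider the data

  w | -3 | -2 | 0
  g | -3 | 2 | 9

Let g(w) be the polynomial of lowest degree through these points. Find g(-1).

6

L_0(-1) = (1)·(-1)/[(-1)·(-3)] = -1/3
L_1(-1) = (2)·(-1)/[(1)·(-2)] = 1
L_2(-1) = (2)·(1)/[(3)·(2)] = 1/3
Sum: (-3)·(-1/3) + 2·(1) + 9·(1/3) = 6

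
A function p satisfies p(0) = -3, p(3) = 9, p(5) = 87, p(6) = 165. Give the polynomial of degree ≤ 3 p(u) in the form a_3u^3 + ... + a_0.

Build the Lagrange basis polynomials:
L_0(u) = (u - 3)(u - 5)(u - 6) / [-90] = -(1/90)u^3 + (7/45)u^2 - (7/10)u + 1
L_1(u) = u(u - 5)(u - 6) / [18] = (1/18)u^3 - (11/18)u^2 + (5/3)u
L_2(u) = u(u - 3)(u - 6) / [-10] = -(1/10)u^3 + (9/10)u^2 - (9/5)u
L_3(u) = u(u - 3)(u - 5) / [18] = (1/18)u^3 - (4/9)u^2 + (5/6)u
p(u) = (-3)·L_0 + 9·L_1 + 87·L_2 + 165·L_3
  (-3)·L_0(u) = (1/30)u^3 - (7/15)u^2 + (21/10)u - 3
  9·L_1(u) = (1/2)u^3 - (11/2)u^2 + 15u
  87·L_2(u) = -(87/10)u^3 + (783/10)u^2 - (783/5)u
  165·L_3(u) = (55/6)u^3 - (220/3)u^2 + (275/2)u
Adding term by term: u^3 - u^2 - 2u - 3

p(u) = u^3 - u^2 - 2u - 3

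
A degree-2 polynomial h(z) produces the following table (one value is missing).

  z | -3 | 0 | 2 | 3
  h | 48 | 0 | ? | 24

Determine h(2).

8

The 3 known values determine h uniquely (degree ≤ 2).
L_0(2) = (2)·(-1)/[(-3)·(-6)] = -1/9
L_1(2) = (5)·(-1)/[(3)·(-3)] = 5/9
L_2(2) = (5)·(2)/[(6)·(3)] = 5/9
Sum: 48·(-1/9) + 0 + 24·(5/9) = 8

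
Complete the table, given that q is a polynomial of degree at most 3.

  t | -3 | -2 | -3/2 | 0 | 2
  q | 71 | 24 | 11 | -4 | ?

-24

The 4 known values determine q uniquely (degree ≤ 3).
L_0(2) = (4)·(7/2)·(2)/[(-1)·(-3/2)·(-3)] = -56/9
L_1(2) = (5)·(7/2)·(2)/[(1)·(-1/2)·(-2)] = 35
L_2(2) = (5)·(4)·(2)/[(3/2)·(1/2)·(-3/2)] = -320/9
L_3(2) = (5)·(4)·(7/2)/[(3)·(2)·(3/2)] = 70/9
Sum: 71·(-56/9) + 24·(35) + 11·(-320/9) + (-4)·(70/9) = -24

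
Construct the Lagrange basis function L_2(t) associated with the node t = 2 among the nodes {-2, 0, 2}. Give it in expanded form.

L_2(t) = (t + 2)t / [(4)·(2)]
       = (t^2 + 2t) / (8)

L_2(t) = (1/8)t^2 + (1/4)t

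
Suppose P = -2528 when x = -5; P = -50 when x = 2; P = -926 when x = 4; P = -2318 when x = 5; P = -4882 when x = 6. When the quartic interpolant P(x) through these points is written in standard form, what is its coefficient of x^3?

1

Build the Lagrange basis polynomials:
L_0(x) = (x - 2)(x - 4)(x - 5)(x - 6) / [6930] = (1/6930)x^4 - (17/6930)x^3 + (52/3465)x^2 - (134/3465)x + 8/231
L_1(x) = (x + 5)(x - 4)(x - 5)(x - 6) / [-168] = -(1/168)x^4 + (5/84)x^3 + (1/168)x^2 - (125/84)x + 25/7
L_2(x) = (x + 5)(x - 2)(x - 5)(x - 6) / [36] = (1/36)x^4 - (2/9)x^3 - (13/36)x^2 + (50/9)x - 25/3
L_3(x) = (x + 5)(x - 2)(x - 4)(x - 6) / [-30] = -(1/30)x^4 + (7/30)x^3 + (8/15)x^2 - (86/15)x + 8
L_4(x) = (x + 5)(x - 2)(x - 4)(x - 5) / [88] = (1/88)x^4 - (3/44)x^3 - (17/88)x^2 + (75/44)x - 25/11
P(x) = (-2528)·L_0 + (-50)·L_1 + (-926)·L_2 + (-2318)·L_3 + (-4882)·L_4
Only the coefficient of x^3 is needed; take it from each L_i and combine:
(-2528)·(-17/6930) + (-50)·(5/84) + (-926)·(-2/9) + (-2318)·(7/30) + (-4882)·(-3/44) = 1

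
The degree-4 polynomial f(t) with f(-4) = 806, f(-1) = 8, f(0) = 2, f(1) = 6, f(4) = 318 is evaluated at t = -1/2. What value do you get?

Evaluate each Lagrange basis at t = -1/2:
L_0(-1/2) = (1/2)·(-1/2)·(-3/2)·(-9/2)/[(-3)·(-4)·(-5)·(-8)] = -9/2560
L_1(-1/2) = (7/2)·(-1/2)·(-3/2)·(-9/2)/[(3)·(-1)·(-2)·(-5)] = 63/160
L_2(-1/2) = (7/2)·(1/2)·(-3/2)·(-9/2)/[(4)·(1)·(-1)·(-4)] = 189/256
L_3(-1/2) = (7/2)·(1/2)·(-1/2)·(-9/2)/[(5)·(2)·(1)·(-3)] = -21/160
L_4(-1/2) = (7/2)·(1/2)·(-1/2)·(-3/2)/[(8)·(5)·(4)·(3)] = 7/2560
Sum: 806·(-9/2560) + 8·(63/160) + 2·(189/256) + 6·(-21/160) + 318·(7/2560) = 15/8

15/8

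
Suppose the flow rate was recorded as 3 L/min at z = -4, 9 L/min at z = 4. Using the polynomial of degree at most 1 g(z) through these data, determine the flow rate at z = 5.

Evaluate each Lagrange basis at z = 5:
L_0(5) = (1)/[(-8)] = -1/8
L_1(5) = (9)/[(8)] = 9/8
Sum: 3·(-1/8) + 9·(9/8) = 39/4

39/4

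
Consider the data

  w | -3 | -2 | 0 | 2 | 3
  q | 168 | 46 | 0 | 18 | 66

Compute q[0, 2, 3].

q[0,2] = (18 - 0) / (2 - 0) = 9
q[2,3] = (66 - 18) / (3 - 2) = 48
q[0,2,3] = (48 - 9) / (3 - 0) = 13

13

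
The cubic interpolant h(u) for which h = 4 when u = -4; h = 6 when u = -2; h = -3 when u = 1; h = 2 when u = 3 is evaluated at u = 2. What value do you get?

-94/35

L_0(2) = (4)·(1)·(-1)/[(-2)·(-5)·(-7)] = 2/35
L_1(2) = (6)·(1)·(-1)/[(2)·(-3)·(-5)] = -1/5
L_2(2) = (6)·(4)·(-1)/[(5)·(3)·(-2)] = 4/5
L_3(2) = (6)·(4)·(1)/[(7)·(5)·(2)] = 12/35
Sum: 4·(2/35) + 6·(-1/5) + (-3)·(4/5) + 2·(12/35) = -94/35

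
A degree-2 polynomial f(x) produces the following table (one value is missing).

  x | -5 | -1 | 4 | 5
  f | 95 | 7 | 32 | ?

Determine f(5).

The 3 known values determine f uniquely (degree ≤ 2).
Evaluate each Lagrange basis at x = 5:
L_0(5) = (6)·(1)/[(-4)·(-9)] = 1/6
L_1(5) = (10)·(1)/[(4)·(-5)] = -1/2
L_2(5) = (10)·(6)/[(9)·(5)] = 4/3
Sum: 95·(1/6) + 7·(-1/2) + 32·(4/3) = 55

55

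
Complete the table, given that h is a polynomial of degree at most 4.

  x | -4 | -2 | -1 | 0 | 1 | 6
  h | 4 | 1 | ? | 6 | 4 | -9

The 5 known values determine h uniquely (degree ≤ 4).
L_0(-1) = (1)·(-1)·(-2)·(-7)/[(-2)·(-4)·(-5)·(-10)] = -7/200
L_1(-1) = (3)·(-1)·(-2)·(-7)/[(2)·(-2)·(-3)·(-8)] = 7/16
L_2(-1) = (3)·(1)·(-2)·(-7)/[(4)·(2)·(-1)·(-6)] = 7/8
L_3(-1) = (3)·(1)·(-1)·(-7)/[(5)·(3)·(1)·(-5)] = -7/25
L_4(-1) = (3)·(1)·(-1)·(-2)/[(10)·(8)·(6)·(5)] = 1/400
Sum: 4·(-7/200) + 1·(7/16) + 6·(7/8) + 4·(-7/25) + (-9)·(1/400) = 881/200

881/200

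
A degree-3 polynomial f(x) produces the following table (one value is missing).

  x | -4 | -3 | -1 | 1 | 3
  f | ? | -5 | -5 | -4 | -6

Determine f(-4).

-27/8

The 4 known values determine f uniquely (degree ≤ 3).
Evaluate each Lagrange basis at x = -4:
L_0(-4) = (-3)·(-5)·(-7)/[(-2)·(-4)·(-6)] = 35/16
L_1(-4) = (-1)·(-5)·(-7)/[(2)·(-2)·(-4)] = -35/16
L_2(-4) = (-1)·(-3)·(-7)/[(4)·(2)·(-2)] = 21/16
L_3(-4) = (-1)·(-3)·(-5)/[(6)·(4)·(2)] = -5/16
Sum: (-5)·(35/16) + (-5)·(-35/16) + (-4)·(21/16) + (-6)·(-5/16) = -27/8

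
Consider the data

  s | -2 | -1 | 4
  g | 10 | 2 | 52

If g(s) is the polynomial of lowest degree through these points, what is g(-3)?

24

Using Newton's divided-difference form:
g[-2,-1] = (2 - 10) / (-1 - (-2)) = -8
g[-1,4] = (52 - 2) / (4 - (-1)) = 10
g[-2,-1,4] = (10 - (-8)) / (4 - (-2)) = 3
g(-3) = 10 + (-8)·(-1) + 3·(-1)·(-2) = 24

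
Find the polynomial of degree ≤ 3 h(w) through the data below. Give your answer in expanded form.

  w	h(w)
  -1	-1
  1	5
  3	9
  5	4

h(w) = -(7/48)w^3 + (3/16)w^2 + (151/48)w + 29/16

L_0(w) = (w - 1)(w - 3)(w - 5) / [-48] = -(1/48)w^3 + (3/16)w^2 - (23/48)w + 5/16
L_1(w) = (w + 1)(w - 3)(w - 5) / [16] = (1/16)w^3 - (7/16)w^2 + (7/16)w + 15/16
L_2(w) = (w + 1)(w - 1)(w - 5) / [-16] = -(1/16)w^3 + (5/16)w^2 + (1/16)w - 5/16
L_3(w) = (w + 1)(w - 1)(w - 3) / [48] = (1/48)w^3 - (1/16)w^2 - (1/48)w + 1/16
h(w) = (-1)·L_0 + 5·L_1 + 9·L_2 + 4·L_3
  (-1)·L_0(w) = (1/48)w^3 - (3/16)w^2 + (23/48)w - 5/16
  5·L_1(w) = (5/16)w^3 - (35/16)w^2 + (35/16)w + 75/16
  9·L_2(w) = -(9/16)w^3 + (45/16)w^2 + (9/16)w - 45/16
  4·L_3(w) = (1/12)w^3 - (1/4)w^2 - (1/12)w + 1/4
Adding term by term: -(7/48)w^3 + (3/16)w^2 + (151/48)w + 29/16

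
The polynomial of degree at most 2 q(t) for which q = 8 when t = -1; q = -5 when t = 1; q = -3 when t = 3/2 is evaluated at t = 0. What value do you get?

-27/10

L_0(0) = (-1)·(-3/2)/[(-2)·(-5/2)] = 3/10
L_1(0) = (1)·(-3/2)/[(2)·(-1/2)] = 3/2
L_2(0) = (1)·(-1)/[(5/2)·(1/2)] = -4/5
Sum: 8·(3/10) + (-5)·(3/2) + (-3)·(-4/5) = -27/10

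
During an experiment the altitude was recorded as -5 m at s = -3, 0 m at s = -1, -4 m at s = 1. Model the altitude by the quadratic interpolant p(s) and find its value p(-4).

-87/8

L_0(-4) = (-3)·(-5)/[(-2)·(-4)] = 15/8
L_1(-4) = (-1)·(-5)/[(2)·(-2)] = -5/4
L_2(-4) = (-1)·(-3)/[(4)·(2)] = 3/8
Sum: (-5)·(15/8) + 0 + (-4)·(3/8) = -87/8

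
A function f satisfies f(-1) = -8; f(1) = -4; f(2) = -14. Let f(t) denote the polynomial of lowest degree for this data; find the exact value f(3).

Using Newton's divided-difference form:
f[-1,1] = (-4 - (-8)) / (1 - (-1)) = 2
f[1,2] = (-14 - (-4)) / (2 - 1) = -10
f[-1,1,2] = (-10 - 2) / (2 - (-1)) = -4
f(3) = -8 + 2·(4) + (-4)·(4)·(2) = -32

-32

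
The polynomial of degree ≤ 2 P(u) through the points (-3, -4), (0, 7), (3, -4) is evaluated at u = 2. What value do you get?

Using Newton's divided-difference form:
P[-3,0] = (7 - (-4)) / (0 - (-3)) = 11/3
P[0,3] = (-4 - 7) / (3 - 0) = -11/3
P[-3,0,3] = (-11/3 - 11/3) / (3 - (-3)) = -11/9
P(2) = -4 + (11/3)·(5) + (-11/9)·(5)·(2) = 19/9

19/9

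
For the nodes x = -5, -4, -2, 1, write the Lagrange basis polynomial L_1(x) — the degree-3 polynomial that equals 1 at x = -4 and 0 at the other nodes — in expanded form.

L_1(x) = (x + 5)(x + 2)(x - 1) / [(1)·(-2)·(-5)]
       = (x^3 + 6x^2 + 3x - 10) / (10)

L_1(x) = (1/10)x^3 + (3/5)x^2 + (3/10)x - 1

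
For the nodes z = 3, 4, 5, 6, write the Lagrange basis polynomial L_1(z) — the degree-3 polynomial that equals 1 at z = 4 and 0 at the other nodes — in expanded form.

L_1(z) = (1/2)z^3 - 7z^2 + (63/2)z - 45

L_1(z) = (z - 3)(z - 5)(z - 6) / [(1)·(-1)·(-2)]
       = (z^3 - 14z^2 + 63z - 90) / (2)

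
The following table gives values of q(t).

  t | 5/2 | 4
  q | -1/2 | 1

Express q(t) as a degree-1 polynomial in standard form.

Build the Lagrange basis polynomials:
L_0(t) = (t - 4) / [-3/2] = -(2/3)t + 8/3
L_1(t) = (t - 5/2) / [3/2] = (2/3)t - 5/3
q(t) = (-1/2)·L_0 + 1·L_1
  (-1/2)·L_0(t) = (1/3)t - 4/3
  1·L_1(t) = (2/3)t - 5/3
Adding term by term: t - 3

q(t) = t - 3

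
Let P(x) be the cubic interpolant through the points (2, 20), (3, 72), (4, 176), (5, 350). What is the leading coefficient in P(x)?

3

Build the Lagrange basis polynomials:
L_0(x) = (x - 3)(x - 4)(x - 5) / [-6] = -(1/6)x^3 + 2x^2 - (47/6)x + 10
L_1(x) = (x - 2)(x - 4)(x - 5) / [2] = (1/2)x^3 - (11/2)x^2 + 19x - 20
L_2(x) = (x - 2)(x - 3)(x - 5) / [-2] = -(1/2)x^3 + 5x^2 - (31/2)x + 15
L_3(x) = (x - 2)(x - 3)(x - 4) / [6] = (1/6)x^3 - (3/2)x^2 + (13/3)x - 4
P(x) = 20·L_0 + 72·L_1 + 176·L_2 + 350·L_3
Only the coefficient of x^3 is needed; take it from each L_i and combine:
20·(-1/6) + 72·(1/2) + 176·(-1/2) + 350·(1/6) = 3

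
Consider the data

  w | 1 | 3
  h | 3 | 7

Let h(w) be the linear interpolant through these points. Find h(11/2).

12

Evaluate each Lagrange basis at w = 11/2:
L_0(11/2) = (5/2)/[(-2)] = -5/4
L_1(11/2) = (9/2)/[(2)] = 9/4
Sum: 3·(-5/4) + 7·(9/4) = 12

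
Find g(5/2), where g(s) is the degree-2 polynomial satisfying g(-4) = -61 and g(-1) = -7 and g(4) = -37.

-49/4

Evaluate each Lagrange basis at s = 5/2:
L_0(5/2) = (7/2)·(-3/2)/[(-3)·(-8)] = -7/32
L_1(5/2) = (13/2)·(-3/2)/[(3)·(-5)] = 13/20
L_2(5/2) = (13/2)·(7/2)/[(8)·(5)] = 91/160
Sum: (-61)·(-7/32) + (-7)·(13/20) + (-37)·(91/160) = -49/4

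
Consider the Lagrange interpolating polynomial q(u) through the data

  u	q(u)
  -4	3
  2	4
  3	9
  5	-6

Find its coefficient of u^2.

155/126

L_0(u) = (u - 2)(u - 3)(u - 5) / [-378] = -(1/378)u^3 + (5/189)u^2 - (31/378)u + 5/63
L_1(u) = (u + 4)(u - 3)(u - 5) / [18] = (1/18)u^3 - (2/9)u^2 - (17/18)u + 10/3
L_2(u) = (u + 4)(u - 2)(u - 5) / [-14] = -(1/14)u^3 + (3/14)u^2 + (9/7)u - 20/7
L_3(u) = (u + 4)(u - 2)(u - 3) / [54] = (1/54)u^3 - (1/54)u^2 - (7/27)u + 4/9
q(u) = 3·L_0 + 4·L_1 + 9·L_2 + (-6)·L_3
Only the coefficient of u^2 is needed; take it from each L_i and combine:
3·(5/189) + 4·(-2/9) + 9·(3/14) + (-6)·(-1/54) = 155/126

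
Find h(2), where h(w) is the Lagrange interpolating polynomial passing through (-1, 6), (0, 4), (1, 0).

L_0(2) = (2)·(1)/[(-1)·(-2)] = 1
L_1(2) = (3)·(1)/[(1)·(-1)] = -3
L_2(2) = (3)·(2)/[(2)·(1)] = 3
Sum: 6·(1) + 4·(-3) + 0 = -6

-6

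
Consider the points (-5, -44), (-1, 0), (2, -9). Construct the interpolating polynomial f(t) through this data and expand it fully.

f(t) = -2t^2 - t + 1

Build the Lagrange basis polynomials:
L_0(t) = (t + 1)(t - 2) / [28] = (1/28)t^2 - (1/28)t - 1/14
L_1(t) = (t + 5)(t - 2) / [-12] = -(1/12)t^2 - (1/4)t + 5/6
L_2(t) = (t + 5)(t + 1) / [21] = (1/21)t^2 + (2/7)t + 5/21
f(t) = (-44)·L_0 + 0·L_1 + (-9)·L_2
  (-44)·L_0(t) = -(11/7)t^2 + (11/7)t + 22/7
  0·L_1(t) = 0
  (-9)·L_2(t) = -(3/7)t^2 - (18/7)t - 15/7
Adding term by term: -2t^2 - t + 1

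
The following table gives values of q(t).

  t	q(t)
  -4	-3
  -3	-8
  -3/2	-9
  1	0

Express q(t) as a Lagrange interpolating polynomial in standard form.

Build the Lagrange basis polynomials:
L_0(t) = (t + 3)(t + 3/2)(t - 1) / [-25/2] = -(2/25)t^3 - (7/25)t^2 + 9/25
L_1(t) = (t + 4)(t + 3/2)(t - 1) / [6] = (1/6)t^3 + (3/4)t^2 + (1/12)t - 1
L_2(t) = (t + 4)(t + 3)(t - 1) / [-75/8] = -(8/75)t^3 - (16/25)t^2 - (8/15)t + 32/25
L_3(t) = (t + 4)(t + 3)(t + 3/2) / [50] = (1/50)t^3 + (17/100)t^2 + (9/20)t + 9/25
q(t) = (-3)·L_0 + (-8)·L_1 + (-9)·L_2 + 0·L_3
  (-3)·L_0(t) = (6/25)t^3 + (21/25)t^2 - 27/25
  (-8)·L_1(t) = -(4/3)t^3 - 6t^2 - (2/3)t + 8
  (-9)·L_2(t) = (24/25)t^3 + (144/25)t^2 + (24/5)t - 288/25
  0·L_3(t) = 0
Adding term by term: -(2/15)t^3 + (3/5)t^2 + (62/15)t - 23/5

q(t) = -(2/15)t^3 + (3/5)t^2 + (62/15)t - 23/5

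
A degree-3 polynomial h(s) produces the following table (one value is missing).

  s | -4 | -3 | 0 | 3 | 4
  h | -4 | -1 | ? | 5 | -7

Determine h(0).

163/14

The 4 known values determine h uniquely (degree ≤ 3).
Evaluate each Lagrange basis at s = 0:
L_0(0) = (3)·(-3)·(-4)/[(-1)·(-7)·(-8)] = -9/14
L_1(0) = (4)·(-3)·(-4)/[(1)·(-6)·(-7)] = 8/7
L_2(0) = (4)·(3)·(-4)/[(7)·(6)·(-1)] = 8/7
L_3(0) = (4)·(3)·(-3)/[(8)·(7)·(1)] = -9/14
Sum: (-4)·(-9/14) + (-1)·(8/7) + 5·(8/7) + (-7)·(-9/14) = 163/14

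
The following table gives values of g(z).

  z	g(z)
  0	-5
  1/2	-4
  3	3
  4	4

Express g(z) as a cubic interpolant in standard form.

g(z) = -(41/210)z^3 + (19/20)z^2 + (661/420)z - 5

L_0(z) = (z - 1/2)(z - 3)(z - 4) / [-6] = -(1/6)z^3 + (5/4)z^2 - (31/12)z + 1
L_1(z) = z(z - 3)(z - 4) / [35/8] = (8/35)z^3 - (8/5)z^2 + (96/35)z
L_2(z) = z(z - 1/2)(z - 4) / [-15/2] = -(2/15)z^3 + (3/5)z^2 - (4/15)z
L_3(z) = z(z - 1/2)(z - 3) / [14] = (1/14)z^3 - (1/4)z^2 + (3/28)z
g(z) = (-5)·L_0 + (-4)·L_1 + 3·L_2 + 4·L_3
  (-5)·L_0(z) = (5/6)z^3 - (25/4)z^2 + (155/12)z - 5
  (-4)·L_1(z) = -(32/35)z^3 + (32/5)z^2 - (384/35)z
  3·L_2(z) = -(2/5)z^3 + (9/5)z^2 - (4/5)z
  4·L_3(z) = (2/7)z^3 - z^2 + (3/7)z
Adding term by term: -(41/210)z^3 + (19/20)z^2 + (661/420)z - 5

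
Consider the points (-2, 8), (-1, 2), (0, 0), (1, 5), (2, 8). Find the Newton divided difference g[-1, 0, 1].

7/2

g[-1,0] = (0 - 2) / (0 - (-1)) = -2
g[0,1] = (5 - 0) / (1 - 0) = 5
g[-1,0,1] = (5 - (-2)) / (1 - (-1)) = 7/2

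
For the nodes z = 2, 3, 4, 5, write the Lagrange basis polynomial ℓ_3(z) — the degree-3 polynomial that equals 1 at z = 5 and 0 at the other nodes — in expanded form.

ℓ_3(z) = (z - 2)(z - 3)(z - 4) / [(3)·(2)·(1)]
       = (z^3 - 9z^2 + 26z - 24) / (6)

ℓ_3(z) = (1/6)z^3 - (3/2)z^2 + (13/3)z - 4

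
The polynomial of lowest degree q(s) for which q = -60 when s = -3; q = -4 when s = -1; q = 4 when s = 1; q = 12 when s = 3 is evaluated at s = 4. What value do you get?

31

Evaluate each Lagrange basis at s = 4:
L_0(4) = (5)·(3)·(1)/[(-2)·(-4)·(-6)] = -5/16
L_1(4) = (7)·(3)·(1)/[(2)·(-2)·(-4)] = 21/16
L_2(4) = (7)·(5)·(1)/[(4)·(2)·(-2)] = -35/16
L_3(4) = (7)·(5)·(3)/[(6)·(4)·(2)] = 35/16
Sum: (-60)·(-5/16) + (-4)·(21/16) + 4·(-35/16) + 12·(35/16) = 31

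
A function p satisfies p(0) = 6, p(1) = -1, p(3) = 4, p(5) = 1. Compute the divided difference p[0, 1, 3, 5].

p[0,1] = (-1 - 6) / (1 - 0) = -7
p[1,3] = (4 - (-1)) / (3 - 1) = 5/2
p[3,5] = (1 - 4) / (5 - 3) = -3/2
p[0,1,3] = (5/2 - (-7)) / (3 - 0) = 19/6
p[1,3,5] = (-3/2 - 5/2) / (5 - 1) = -1
p[0,1,3,5] = (-1 - 19/6) / (5 - 0) = -5/6

-5/6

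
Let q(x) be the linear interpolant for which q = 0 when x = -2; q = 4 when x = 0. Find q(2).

Evaluate each Lagrange basis at x = 2:
L_0(2) = (2)/[(-2)] = -1
L_1(2) = (4)/[(2)] = 2
Sum: 0 + 4·(2) = 8

8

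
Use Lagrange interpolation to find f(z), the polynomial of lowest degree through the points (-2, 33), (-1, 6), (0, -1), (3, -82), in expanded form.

f(z) = -3z^3 + z^2 - 3z - 1

Build the Lagrange basis polynomials:
L_0(z) = (z + 1)z(z - 3) / [-10] = -(1/10)z^3 + (1/5)z^2 + (3/10)z
L_1(z) = (z + 2)z(z - 3) / [4] = (1/4)z^3 - (1/4)z^2 - (3/2)z
L_2(z) = (z + 2)(z + 1)(z - 3) / [-6] = -(1/6)z^3 + (7/6)z + 1
L_3(z) = (z + 2)(z + 1)z / [60] = (1/60)z^3 + (1/20)z^2 + (1/30)z
f(z) = 33·L_0 + 6·L_1 + (-1)·L_2 + (-82)·L_3
  33·L_0(z) = -(33/10)z^3 + (33/5)z^2 + (99/10)z
  6·L_1(z) = (3/2)z^3 - (3/2)z^2 - 9z
  (-1)·L_2(z) = (1/6)z^3 - (7/6)z - 1
  (-82)·L_3(z) = -(41/30)z^3 - (41/10)z^2 - (41/15)z
Adding term by term: -3z^3 + z^2 - 3z - 1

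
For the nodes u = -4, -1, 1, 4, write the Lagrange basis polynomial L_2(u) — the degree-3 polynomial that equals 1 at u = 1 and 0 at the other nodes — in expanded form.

L_2(u) = (u + 4)(u + 1)(u - 4) / [(5)·(2)·(-3)]
       = (u^3 + u^2 - 16u - 16) / (-30)

L_2(u) = -(1/30)u^3 - (1/30)u^2 + (8/15)u + 8/15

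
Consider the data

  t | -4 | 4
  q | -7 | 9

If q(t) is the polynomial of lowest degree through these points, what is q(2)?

Evaluate each Lagrange basis at t = 2:
L_0(2) = (-2)/[(-8)] = 1/4
L_1(2) = (6)/[(8)] = 3/4
Sum: (-7)·(1/4) + 9·(3/4) = 5

5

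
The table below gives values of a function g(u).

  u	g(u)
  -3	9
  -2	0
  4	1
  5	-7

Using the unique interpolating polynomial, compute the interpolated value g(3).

L_0(3) = (5)·(-1)·(-2)/[(-1)·(-7)·(-8)] = -5/28
L_1(3) = (6)·(-1)·(-2)/[(1)·(-6)·(-7)] = 2/7
L_2(3) = (6)·(5)·(-2)/[(7)·(6)·(-1)] = 10/7
L_3(3) = (6)·(5)·(-1)/[(8)·(7)·(1)] = -15/28
Sum: 9·(-5/28) + 0 + 1·(10/7) + (-7)·(-15/28) = 25/7

25/7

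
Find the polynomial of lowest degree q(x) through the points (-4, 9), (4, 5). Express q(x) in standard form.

q(x) = -(1/2)x + 7

L_0(x) = (x - 4) / [-8] = -(1/8)x + 1/2
L_1(x) = (x + 4) / [8] = (1/8)x + 1/2
q(x) = 9·L_0 + 5·L_1
  9·L_0(x) = -(9/8)x + 9/2
  5·L_1(x) = (5/8)x + 5/2
Adding term by term: -(1/2)x + 7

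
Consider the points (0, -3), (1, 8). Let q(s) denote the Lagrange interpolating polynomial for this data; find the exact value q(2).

Evaluate each Lagrange basis at s = 2:
L_0(2) = (1)/[(-1)] = -1
L_1(2) = (2)/[(1)] = 2
Sum: (-3)·(-1) + 8·(2) = 19

19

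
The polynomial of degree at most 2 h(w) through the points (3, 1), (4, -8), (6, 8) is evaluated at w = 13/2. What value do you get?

229/12

Evaluate each Lagrange basis at w = 13/2:
L_0(13/2) = (5/2)·(1/2)/[(-1)·(-3)] = 5/12
L_1(13/2) = (7/2)·(1/2)/[(1)·(-2)] = -7/8
L_2(13/2) = (7/2)·(5/2)/[(3)·(2)] = 35/24
Sum: 1·(5/12) + (-8)·(-7/8) + 8·(35/24) = 229/12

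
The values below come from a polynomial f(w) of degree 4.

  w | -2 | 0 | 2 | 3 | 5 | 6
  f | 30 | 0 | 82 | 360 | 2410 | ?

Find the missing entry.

4806

The 5 known values determine f uniquely (degree ≤ 4).
Evaluate each Lagrange basis at w = 6:
L_0(6) = (6)·(4)·(3)·(1)/[(-2)·(-4)·(-5)·(-7)] = 9/35
L_1(6) = (8)·(4)·(3)·(1)/[(2)·(-2)·(-3)·(-5)] = -8/5
L_2(6) = (8)·(6)·(3)·(1)/[(4)·(2)·(-1)·(-3)] = 6
L_3(6) = (8)·(6)·(4)·(1)/[(5)·(3)·(1)·(-2)] = -32/5
L_4(6) = (8)·(6)·(4)·(3)/[(7)·(5)·(3)·(2)] = 96/35
Sum: 30·(9/35) + 0 + 82·(6) + 360·(-32/5) + 2410·(96/35) = 4806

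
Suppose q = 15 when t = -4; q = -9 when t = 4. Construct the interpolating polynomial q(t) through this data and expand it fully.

Build the Lagrange basis polynomials:
L_0(t) = (t - 4) / [-8] = -(1/8)t + 1/2
L_1(t) = (t + 4) / [8] = (1/8)t + 1/2
q(t) = 15·L_0 + (-9)·L_1
  15·L_0(t) = -(15/8)t + 15/2
  (-9)·L_1(t) = -(9/8)t - 9/2
Adding term by term: -3t + 3

q(t) = -3t + 3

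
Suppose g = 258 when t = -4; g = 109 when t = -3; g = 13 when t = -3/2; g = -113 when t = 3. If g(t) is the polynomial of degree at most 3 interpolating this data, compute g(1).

Using Newton's divided-difference form:
g[-4,-3] = (109 - 258) / (-3 - (-4)) = -149
g[-3,-3/2] = (13 - 109) / (-3/2 - (-3)) = -64
g[-3/2,3] = (-113 - 13) / (3 - (-3/2)) = -28
g[-4,-3,-3/2] = (-64 - (-149)) / (-3/2 - (-4)) = 34
g[-3,-3/2,3] = (-28 - (-64)) / (3 - (-3)) = 6
g[-4,-3,-3/2,3] = (6 - 34) / (3 - (-4)) = -4
g(1) = 258 + (-149)·(5) + 34·(5)·(4) + (-4)·(5)·(4)·(5/2) = -7

-7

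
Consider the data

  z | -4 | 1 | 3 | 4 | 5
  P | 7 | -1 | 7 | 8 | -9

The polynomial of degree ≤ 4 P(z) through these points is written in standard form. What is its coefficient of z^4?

Build the Lagrange basis polynomials:
L_0(z) = (z - 1)(z - 3)(z - 4)(z - 5) / [2520] = (1/2520)z^4 - (13/2520)z^3 + (59/2520)z^2 - (107/2520)z + 1/42
L_1(z) = (z + 4)(z - 3)(z - 4)(z - 5) / [-120] = -(1/120)z^4 + (1/15)z^3 + (1/120)z^2 - (16/15)z + 2
L_2(z) = (z + 4)(z - 1)(z - 4)(z - 5) / [28] = (1/28)z^4 - (3/14)z^3 - (11/28)z^2 + (24/7)z - 20/7
L_3(z) = (z + 4)(z - 1)(z - 3)(z - 5) / [-24] = -(1/24)z^4 + (5/24)z^3 + (13/24)z^2 - (77/24)z + 5/2
L_4(z) = (z + 4)(z - 1)(z - 3)(z - 4) / [72] = (1/72)z^4 - (1/18)z^3 - (13/72)z^2 + (8/9)z - 2/3
P(z) = 7·L_0 + (-1)·L_1 + 7·L_2 + 8·L_3 + (-9)·L_4
Only the coefficient of z^4 is needed; take it from each L_i and combine:
7·(1/2520) + (-1)·(-1/120) + 7·(1/28) + 8·(-1/24) + (-9)·(1/72) = -71/360

-71/360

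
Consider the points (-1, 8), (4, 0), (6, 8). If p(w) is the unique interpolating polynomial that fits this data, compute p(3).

-8/5

Evaluate each Lagrange basis at w = 3:
L_0(3) = (-1)·(-3)/[(-5)·(-7)] = 3/35
L_1(3) = (4)·(-3)/[(5)·(-2)] = 6/5
L_2(3) = (4)·(-1)/[(7)·(2)] = -2/7
Sum: 8·(3/35) + 0 + 8·(-2/7) = -8/5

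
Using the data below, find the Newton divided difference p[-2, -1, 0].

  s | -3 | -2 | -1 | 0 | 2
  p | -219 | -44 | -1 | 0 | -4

p[-2,-1] = (-1 - (-44)) / (-1 - (-2)) = 43
p[-1,0] = (0 - (-1)) / (0 - (-1)) = 1
p[-2,-1,0] = (1 - 43) / (0 - (-2)) = -21

-21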